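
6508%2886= 736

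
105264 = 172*612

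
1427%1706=1427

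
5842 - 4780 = 1062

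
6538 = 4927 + 1611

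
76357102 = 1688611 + 74668491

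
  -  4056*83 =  - 336648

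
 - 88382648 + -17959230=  - 106341878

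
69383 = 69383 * 1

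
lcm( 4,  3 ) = 12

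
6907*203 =1402121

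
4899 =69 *71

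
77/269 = 77/269 = 0.29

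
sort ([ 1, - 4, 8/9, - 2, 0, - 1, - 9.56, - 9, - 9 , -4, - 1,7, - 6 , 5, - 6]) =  [ - 9.56, - 9, - 9, -6, - 6,-4, - 4, - 2, - 1, - 1,0,  8/9,  1, 5, 7] 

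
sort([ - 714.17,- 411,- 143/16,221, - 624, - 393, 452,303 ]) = [ - 714.17,  -  624, - 411, - 393, - 143/16,  221,303, 452 ]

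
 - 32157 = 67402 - 99559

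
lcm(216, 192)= 1728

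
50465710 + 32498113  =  82963823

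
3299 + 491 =3790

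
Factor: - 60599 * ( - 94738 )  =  2^1 * 7^2*11^1*67^1 * 101^1 * 787^1 = 5741028062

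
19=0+19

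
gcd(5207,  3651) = 1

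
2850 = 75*38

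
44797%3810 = 2887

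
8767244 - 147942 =8619302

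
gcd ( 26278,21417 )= 1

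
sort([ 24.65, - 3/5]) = [ - 3/5,24.65] 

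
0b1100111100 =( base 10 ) 828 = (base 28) 11G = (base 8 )1474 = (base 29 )SG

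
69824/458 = 34912/229 = 152.45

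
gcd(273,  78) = 39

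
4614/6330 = 769/1055 = 0.73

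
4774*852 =4067448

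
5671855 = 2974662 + 2697193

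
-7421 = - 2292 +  - 5129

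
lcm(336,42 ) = 336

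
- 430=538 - 968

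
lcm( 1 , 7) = 7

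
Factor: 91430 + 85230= 2^2*5^1*11^2*73^1 = 176660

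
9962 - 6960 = 3002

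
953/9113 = 953/9113  =  0.10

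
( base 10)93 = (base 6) 233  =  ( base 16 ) 5d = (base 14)69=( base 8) 135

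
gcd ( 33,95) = 1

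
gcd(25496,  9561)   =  3187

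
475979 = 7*67997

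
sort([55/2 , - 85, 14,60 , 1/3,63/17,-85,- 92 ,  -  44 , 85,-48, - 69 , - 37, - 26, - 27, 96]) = [  -  92 , - 85, - 85, - 69, - 48, - 44, - 37, - 27, - 26,1/3, 63/17 , 14,55/2,60,85,  96]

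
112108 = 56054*2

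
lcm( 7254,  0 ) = 0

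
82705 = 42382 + 40323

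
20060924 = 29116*689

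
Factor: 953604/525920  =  238401/131480  =  2^( - 3 )*3^2*5^( - 1 )*19^( -1) *173^(  -  1)*26489^1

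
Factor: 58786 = 2^1*7^1*13^1*17^1*19^1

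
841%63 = 22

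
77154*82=6326628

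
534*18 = 9612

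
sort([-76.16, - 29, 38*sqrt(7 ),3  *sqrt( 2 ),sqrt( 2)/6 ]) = [ - 76.16,-29, sqrt(2 ) /6,3 * sqrt( 2 )  ,  38*sqrt( 7) ]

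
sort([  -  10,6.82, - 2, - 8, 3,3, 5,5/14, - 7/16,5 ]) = [  -  10, - 8, - 2, - 7/16,5/14,3,3, 5 , 5,6.82]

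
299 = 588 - 289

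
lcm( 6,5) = 30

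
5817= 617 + 5200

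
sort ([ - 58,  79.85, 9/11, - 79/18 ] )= [  -  58 , - 79/18, 9/11,79.85]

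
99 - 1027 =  - 928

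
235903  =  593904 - 358001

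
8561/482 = 8561/482=17.76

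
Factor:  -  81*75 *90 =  -546750 = -2^1*3^7*5^3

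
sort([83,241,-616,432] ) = [ - 616,83, 241,432 ] 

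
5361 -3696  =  1665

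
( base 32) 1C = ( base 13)35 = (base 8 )54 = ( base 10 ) 44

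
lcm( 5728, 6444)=51552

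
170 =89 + 81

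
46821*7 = 327747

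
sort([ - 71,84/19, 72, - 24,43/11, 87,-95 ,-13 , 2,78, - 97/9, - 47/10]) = [ -95 , - 71,-24,-13, - 97/9, - 47/10,2, 43/11, 84/19 , 72,78, 87]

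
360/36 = 10=10.00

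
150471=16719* 9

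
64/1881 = 64/1881 = 0.03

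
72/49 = 1 + 23/49 = 1.47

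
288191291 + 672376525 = 960567816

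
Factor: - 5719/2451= - 3^(-1 )*7^1 = - 7/3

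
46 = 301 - 255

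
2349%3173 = 2349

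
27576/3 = 9192 = 9192.00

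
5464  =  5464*1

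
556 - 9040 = -8484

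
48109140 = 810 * 59394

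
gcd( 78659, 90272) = 7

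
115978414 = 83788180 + 32190234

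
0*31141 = 0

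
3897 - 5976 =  - 2079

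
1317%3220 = 1317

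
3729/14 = 3729/14 = 266.36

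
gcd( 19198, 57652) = 58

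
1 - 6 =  - 5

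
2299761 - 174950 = 2124811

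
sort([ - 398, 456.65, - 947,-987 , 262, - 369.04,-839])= [- 987, - 947, - 839,-398, - 369.04,262 , 456.65 ]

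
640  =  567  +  73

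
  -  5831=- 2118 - 3713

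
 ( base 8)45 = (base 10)37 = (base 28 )19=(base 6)101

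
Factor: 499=499^1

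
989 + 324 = 1313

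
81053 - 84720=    - 3667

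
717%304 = 109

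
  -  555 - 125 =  - 680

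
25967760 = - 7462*(-3480 ) 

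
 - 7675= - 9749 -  - 2074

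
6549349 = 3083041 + 3466308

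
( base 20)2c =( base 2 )110100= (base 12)44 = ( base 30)1M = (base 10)52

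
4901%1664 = 1573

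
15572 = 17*916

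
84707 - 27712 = 56995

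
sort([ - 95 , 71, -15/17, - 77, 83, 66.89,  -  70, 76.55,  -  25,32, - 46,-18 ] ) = [ - 95,-77,-70,-46, - 25, - 18,-15/17, 32,  66.89,71,  76.55,83]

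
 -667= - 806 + 139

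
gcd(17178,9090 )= 6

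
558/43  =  12+42/43 = 12.98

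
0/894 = 0= 0.00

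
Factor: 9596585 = 5^1*17^1* 112901^1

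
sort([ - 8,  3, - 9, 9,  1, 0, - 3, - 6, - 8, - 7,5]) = [ - 9, - 8 , - 8, - 7, - 6,- 3,0, 1,3,5,9] 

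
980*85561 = 83849780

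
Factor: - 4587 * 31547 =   -  144706089 = -  3^1 * 11^1*139^1 * 31547^1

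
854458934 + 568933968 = 1423392902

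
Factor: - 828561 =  - 3^1 *276187^1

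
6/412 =3/206 = 0.01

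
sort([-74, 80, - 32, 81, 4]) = [ - 74,  -  32, 4, 80,81]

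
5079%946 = 349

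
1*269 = 269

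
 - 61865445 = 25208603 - 87074048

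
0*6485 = 0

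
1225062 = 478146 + 746916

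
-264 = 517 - 781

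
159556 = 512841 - 353285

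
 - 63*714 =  - 44982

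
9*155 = 1395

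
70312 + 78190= 148502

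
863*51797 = 44700811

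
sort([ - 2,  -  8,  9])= [- 8  , - 2, 9 ] 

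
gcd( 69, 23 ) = 23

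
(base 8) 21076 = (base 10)8766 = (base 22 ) I2A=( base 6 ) 104330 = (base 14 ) 32a2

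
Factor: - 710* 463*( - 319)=2^1*5^1*11^1*29^1*71^1*463^1 = 104864870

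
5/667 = 5/667 = 0.01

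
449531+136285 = 585816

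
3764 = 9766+-6002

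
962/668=1+147/334 = 1.44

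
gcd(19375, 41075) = 775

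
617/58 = 617/58 = 10.64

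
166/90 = 83/45= 1.84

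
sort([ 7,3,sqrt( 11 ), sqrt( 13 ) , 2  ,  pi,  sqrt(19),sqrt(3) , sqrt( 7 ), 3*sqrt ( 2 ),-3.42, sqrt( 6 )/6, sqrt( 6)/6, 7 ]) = [ - 3.42,sqrt( 6 ) /6,  sqrt(6 )/6,sqrt(3), 2, sqrt( 7),3,  pi,sqrt(11),sqrt(13 ),3*sqrt( 2 ), sqrt (19 ),7, 7]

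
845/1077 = 845/1077 = 0.78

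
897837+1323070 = 2220907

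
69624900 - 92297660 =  - 22672760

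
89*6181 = 550109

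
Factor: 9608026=2^1*17^1*282589^1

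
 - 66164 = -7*9452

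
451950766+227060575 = 679011341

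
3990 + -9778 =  - 5788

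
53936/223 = 241  +  193/223 = 241.87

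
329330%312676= 16654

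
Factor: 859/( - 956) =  - 2^( - 2 )*239^( - 1)*859^1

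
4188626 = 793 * 5282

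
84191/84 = 84191/84 = 1002.27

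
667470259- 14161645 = 653308614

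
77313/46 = 77313/46 =1680.72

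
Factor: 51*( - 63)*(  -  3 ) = 3^4 * 7^1 * 17^1 = 9639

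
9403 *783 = 7362549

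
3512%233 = 17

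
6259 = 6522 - 263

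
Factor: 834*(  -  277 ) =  - 231018 =-  2^1*3^1*139^1*277^1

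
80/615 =16/123 = 0.13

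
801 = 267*3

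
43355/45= 963 + 4/9=963.44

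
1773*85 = 150705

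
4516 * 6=27096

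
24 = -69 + 93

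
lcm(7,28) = 28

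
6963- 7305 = - 342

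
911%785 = 126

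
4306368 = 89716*48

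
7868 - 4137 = 3731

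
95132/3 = 95132/3  =  31710.67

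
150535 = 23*6545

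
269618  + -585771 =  - 316153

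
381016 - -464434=845450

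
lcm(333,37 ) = 333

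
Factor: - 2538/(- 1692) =3/2 = 2^(-1)*3^1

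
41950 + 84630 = 126580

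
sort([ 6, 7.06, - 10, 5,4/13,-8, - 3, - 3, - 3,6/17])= [ - 10,- 8 ,-3  , - 3,-3, 4/13,6/17, 5, 6, 7.06 ]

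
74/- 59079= - 1 + 59005/59079 = - 0.00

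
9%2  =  1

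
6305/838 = 6305/838 = 7.52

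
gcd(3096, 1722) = 6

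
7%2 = 1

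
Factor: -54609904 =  - 2^4*3413119^1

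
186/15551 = 186/15551 = 0.01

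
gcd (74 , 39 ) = 1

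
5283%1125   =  783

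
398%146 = 106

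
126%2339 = 126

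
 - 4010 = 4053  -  8063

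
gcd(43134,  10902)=474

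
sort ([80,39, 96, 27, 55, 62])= [27, 39, 55,62, 80 , 96 ]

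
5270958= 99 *53242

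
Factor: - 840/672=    - 5/4 = - 2^( -2)*5^1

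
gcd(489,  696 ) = 3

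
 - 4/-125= 4/125 = 0.03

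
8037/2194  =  8037/2194 = 3.66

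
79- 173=  -  94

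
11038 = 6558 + 4480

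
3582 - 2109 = 1473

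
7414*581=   4307534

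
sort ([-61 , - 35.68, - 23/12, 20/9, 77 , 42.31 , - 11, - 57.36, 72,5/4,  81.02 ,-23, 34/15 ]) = [ - 61 , - 57.36, - 35.68, - 23, - 11, - 23/12,5/4,20/9 , 34/15,  42.31,  72,77,  81.02]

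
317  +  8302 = 8619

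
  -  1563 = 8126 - 9689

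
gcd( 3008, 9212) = 188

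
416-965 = -549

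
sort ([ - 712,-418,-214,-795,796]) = [  -  795, - 712,-418,-214,  796 ]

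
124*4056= 502944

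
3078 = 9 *342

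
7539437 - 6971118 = 568319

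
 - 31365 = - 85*369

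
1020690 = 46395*22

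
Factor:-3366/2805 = -2^1*3^1*5^( - 1) = -6/5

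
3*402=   1206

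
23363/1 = 23363 = 23363.00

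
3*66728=200184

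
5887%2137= 1613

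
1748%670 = 408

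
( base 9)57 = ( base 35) 1H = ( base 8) 64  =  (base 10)52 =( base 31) 1l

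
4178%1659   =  860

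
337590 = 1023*330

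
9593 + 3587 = 13180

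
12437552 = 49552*251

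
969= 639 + 330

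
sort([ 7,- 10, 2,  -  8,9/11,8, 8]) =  [ - 10, -8,9/11, 2,7,  8, 8]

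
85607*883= 75590981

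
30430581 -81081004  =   - 50650423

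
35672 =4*8918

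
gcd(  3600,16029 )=9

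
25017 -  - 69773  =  94790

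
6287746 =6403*982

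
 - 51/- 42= 1+3/14=1.21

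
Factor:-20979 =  - 3^4*7^1*37^1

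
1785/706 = 1785/706 =2.53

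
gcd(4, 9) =1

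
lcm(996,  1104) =91632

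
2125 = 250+1875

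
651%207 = 30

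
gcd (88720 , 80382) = 2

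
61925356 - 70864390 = - 8939034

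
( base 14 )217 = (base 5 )3123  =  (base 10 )413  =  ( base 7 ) 1130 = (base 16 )19d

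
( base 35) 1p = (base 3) 2020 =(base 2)111100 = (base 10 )60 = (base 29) 22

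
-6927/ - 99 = 69  +  32/33= 69.97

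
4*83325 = 333300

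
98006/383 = 255+ 341/383= 255.89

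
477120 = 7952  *60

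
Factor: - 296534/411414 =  - 413/573 = -3^(-1 )*7^1 * 59^1*191^( - 1 ) 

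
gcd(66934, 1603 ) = 7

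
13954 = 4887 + 9067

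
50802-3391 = 47411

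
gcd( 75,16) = 1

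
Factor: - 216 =  -  2^3*3^3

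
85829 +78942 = 164771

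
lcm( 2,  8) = 8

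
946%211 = 102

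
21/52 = 21/52= 0.40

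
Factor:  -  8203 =-13^1*631^1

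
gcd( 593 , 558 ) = 1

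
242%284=242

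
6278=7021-743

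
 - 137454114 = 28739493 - 166193607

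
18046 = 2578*7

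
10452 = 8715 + 1737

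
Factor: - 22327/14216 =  - 2^ ( - 3)* 83^1* 269^1 *1777^( - 1 )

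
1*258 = 258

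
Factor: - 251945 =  - 5^1*41^1 * 1229^1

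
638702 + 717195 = 1355897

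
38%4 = 2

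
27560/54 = 510  +  10/27 = 510.37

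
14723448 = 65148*226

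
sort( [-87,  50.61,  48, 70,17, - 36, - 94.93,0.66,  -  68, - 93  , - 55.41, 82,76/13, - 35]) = [-94.93, -93, - 87, - 68, - 55.41,  -  36, - 35,  0.66,  76/13,17  ,  48,50.61,70,82]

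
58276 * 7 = 407932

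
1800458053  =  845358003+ 955100050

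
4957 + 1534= 6491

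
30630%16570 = 14060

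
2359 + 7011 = 9370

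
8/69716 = 2/17429 = 0.00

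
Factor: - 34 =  - 2^1*17^1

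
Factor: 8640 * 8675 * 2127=159422904000=2^6*3^4 * 5^3*347^1 *709^1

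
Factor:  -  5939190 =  - 2^1*3^3*5^1*21997^1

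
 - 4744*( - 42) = 199248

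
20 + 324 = 344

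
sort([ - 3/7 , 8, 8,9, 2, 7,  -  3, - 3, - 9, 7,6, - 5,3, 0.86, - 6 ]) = [ - 9 ,-6, - 5,  -  3,-3, - 3/7,0.86,  2, 3,6,7, 7, 8,8,  9]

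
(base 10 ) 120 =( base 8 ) 170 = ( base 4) 1320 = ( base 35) 3f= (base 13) 93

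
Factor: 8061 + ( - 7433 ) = 628 = 2^2*157^1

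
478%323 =155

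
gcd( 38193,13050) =87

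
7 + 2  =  9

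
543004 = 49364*11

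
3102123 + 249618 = 3351741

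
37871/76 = 37871/76 =498.30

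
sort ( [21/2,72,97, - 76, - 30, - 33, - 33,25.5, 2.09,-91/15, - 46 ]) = [ - 76, - 46, - 33, - 33, - 30, - 91/15 , 2.09,21/2,25.5,72,97 ] 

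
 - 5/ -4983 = 5/4983 = 0.00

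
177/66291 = 59/22097= 0.00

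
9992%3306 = 74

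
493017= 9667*51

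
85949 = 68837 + 17112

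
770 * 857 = 659890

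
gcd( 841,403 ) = 1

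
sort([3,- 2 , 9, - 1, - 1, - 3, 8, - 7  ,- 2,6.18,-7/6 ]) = [-7, -3, - 2, - 2, - 7/6, - 1,-1,  3, 6.18, 8, 9]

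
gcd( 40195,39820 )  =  5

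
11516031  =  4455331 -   -  7060700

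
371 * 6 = 2226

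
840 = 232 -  - 608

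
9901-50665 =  - 40764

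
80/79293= 80/79293 = 0.00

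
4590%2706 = 1884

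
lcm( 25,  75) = 75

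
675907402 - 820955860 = - 145048458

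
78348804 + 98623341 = 176972145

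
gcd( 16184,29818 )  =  34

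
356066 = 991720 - 635654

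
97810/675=144+122/135 = 144.90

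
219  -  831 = -612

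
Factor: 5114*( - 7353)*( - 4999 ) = 2^1*3^2*19^1 * 43^1*2557^1*4999^1 = 187978606758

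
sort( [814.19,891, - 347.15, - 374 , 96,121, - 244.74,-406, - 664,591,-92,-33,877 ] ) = [ -664, - 406, - 374, - 347.15, - 244.74, - 92, - 33,96,121, 591, 814.19,877 , 891]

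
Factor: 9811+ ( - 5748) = 17^1*239^1= 4063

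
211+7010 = 7221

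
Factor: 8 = 2^3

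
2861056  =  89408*32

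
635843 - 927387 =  - 291544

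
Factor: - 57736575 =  - 3^2*5^2*13^1* 19739^1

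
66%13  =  1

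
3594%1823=1771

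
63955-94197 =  - 30242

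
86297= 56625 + 29672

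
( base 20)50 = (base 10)100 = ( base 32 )34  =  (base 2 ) 1100100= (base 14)72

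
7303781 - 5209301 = 2094480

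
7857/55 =142 + 47/55  =  142.85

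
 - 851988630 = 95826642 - 947815272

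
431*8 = 3448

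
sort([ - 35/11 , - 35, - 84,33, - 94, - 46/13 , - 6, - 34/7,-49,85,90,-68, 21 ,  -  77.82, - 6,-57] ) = [ - 94, - 84, - 77.82, - 68,-57,-49, - 35, - 6, - 6, - 34/7, - 46/13, - 35/11,21,33, 85, 90]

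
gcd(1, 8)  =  1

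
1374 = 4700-3326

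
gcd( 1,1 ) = 1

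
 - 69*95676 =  - 6601644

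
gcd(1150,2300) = 1150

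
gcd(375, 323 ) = 1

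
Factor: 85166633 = 1787^1*47659^1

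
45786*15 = 686790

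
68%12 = 8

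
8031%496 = 95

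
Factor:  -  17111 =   -  71^1*241^1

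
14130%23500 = 14130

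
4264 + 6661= 10925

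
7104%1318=514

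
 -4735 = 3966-8701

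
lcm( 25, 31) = 775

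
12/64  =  3/16 =0.19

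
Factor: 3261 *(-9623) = - 31380603=-3^1 * 1087^1*9623^1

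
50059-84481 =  - 34422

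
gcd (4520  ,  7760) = 40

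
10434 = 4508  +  5926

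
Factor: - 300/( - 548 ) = 3^1*5^2*137^( - 1)=75/137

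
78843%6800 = 4043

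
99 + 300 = 399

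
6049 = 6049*1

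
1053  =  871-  - 182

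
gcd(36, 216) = 36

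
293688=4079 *72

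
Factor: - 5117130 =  - 2^1 * 3^2*5^1*56857^1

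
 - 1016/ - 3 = 1016/3 = 338.67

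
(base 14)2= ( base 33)2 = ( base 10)2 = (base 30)2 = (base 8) 2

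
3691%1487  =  717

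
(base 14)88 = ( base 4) 1320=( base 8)170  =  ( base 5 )440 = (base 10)120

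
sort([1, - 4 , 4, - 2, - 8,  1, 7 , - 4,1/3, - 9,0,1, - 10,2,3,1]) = [ -10, - 9,- 8, - 4, - 4, - 2, 0, 1/3,  1, 1,1, 1,2, 3,4,7]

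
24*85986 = 2063664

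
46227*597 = 27597519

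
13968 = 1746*8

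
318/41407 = 318/41407 = 0.01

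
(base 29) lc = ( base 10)621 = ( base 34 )I9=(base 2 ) 1001101101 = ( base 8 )1155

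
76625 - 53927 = 22698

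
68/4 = 17 = 17.00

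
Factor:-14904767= - 17^1*876751^1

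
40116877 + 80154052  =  120270929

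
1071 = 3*357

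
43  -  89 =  - 46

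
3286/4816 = 1643/2408 = 0.68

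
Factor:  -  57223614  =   - 2^1*3^1*7^1*601^1*2267^1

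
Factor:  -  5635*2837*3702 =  - 2^1 * 3^1*5^1*7^2*23^1*617^1*2837^1 = - 59182004490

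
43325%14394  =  143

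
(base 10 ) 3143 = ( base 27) 48b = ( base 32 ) 327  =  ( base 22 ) 6AJ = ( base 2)110001000111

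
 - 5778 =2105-7883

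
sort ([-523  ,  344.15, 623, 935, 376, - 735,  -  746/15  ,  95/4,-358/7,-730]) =[-735,-730, - 523,- 358/7,-746/15, 95/4, 344.15, 376, 623, 935 ] 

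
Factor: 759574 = 2^1 *379787^1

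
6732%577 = 385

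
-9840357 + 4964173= - 4876184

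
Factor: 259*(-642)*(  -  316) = 2^3*3^1*7^1*37^1 * 79^1*107^1 = 52543848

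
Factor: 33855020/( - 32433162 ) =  - 2^1  *  3^( - 1 ) * 5^1*337^1  *5023^1*5405527^(-1 ) = - 16927510/16216581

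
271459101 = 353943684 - 82484583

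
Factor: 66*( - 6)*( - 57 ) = 22572 = 2^2*3^3*11^1*19^1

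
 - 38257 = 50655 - 88912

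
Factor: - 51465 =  - 3^1*5^1*47^1*73^1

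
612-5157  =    -  4545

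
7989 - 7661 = 328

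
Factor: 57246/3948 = 29/2 = 2^(  -  1)*29^1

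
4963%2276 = 411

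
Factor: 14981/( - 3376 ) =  - 71/16 = - 2^( - 4)*71^1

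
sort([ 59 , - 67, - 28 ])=[ - 67,-28, 59 ]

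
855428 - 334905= 520523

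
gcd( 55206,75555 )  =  9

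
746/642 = 373/321 = 1.16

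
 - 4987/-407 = 12+103/407 = 12.25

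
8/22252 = 2/5563= 0.00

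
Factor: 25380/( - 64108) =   -  135/341 = - 3^3*5^1*11^( - 1 )*31^( - 1)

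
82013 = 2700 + 79313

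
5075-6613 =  - 1538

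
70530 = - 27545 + 98075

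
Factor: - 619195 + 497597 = - 2^1  *163^1*373^1 = - 121598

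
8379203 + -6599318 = 1779885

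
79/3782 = 79/3782 = 0.02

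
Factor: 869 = 11^1*79^1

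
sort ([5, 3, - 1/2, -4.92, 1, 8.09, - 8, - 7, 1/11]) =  [ - 8, - 7, - 4.92, - 1/2,  1/11, 1,3,5, 8.09]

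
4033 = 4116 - 83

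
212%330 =212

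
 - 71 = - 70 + - 1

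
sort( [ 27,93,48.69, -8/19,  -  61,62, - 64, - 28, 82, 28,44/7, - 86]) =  [ - 86, - 64, - 61,-28, - 8/19,44/7,  27,28,48.69, 62,82,93] 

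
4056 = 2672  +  1384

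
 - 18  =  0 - 18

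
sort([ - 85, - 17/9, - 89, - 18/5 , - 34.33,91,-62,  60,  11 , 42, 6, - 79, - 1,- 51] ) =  [ - 89,-85 ,-79,  -  62, - 51, - 34.33, - 18/5,  -  17/9, - 1, 6, 11, 42, 60,91] 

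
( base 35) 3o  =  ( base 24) 59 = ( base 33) 3U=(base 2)10000001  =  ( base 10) 129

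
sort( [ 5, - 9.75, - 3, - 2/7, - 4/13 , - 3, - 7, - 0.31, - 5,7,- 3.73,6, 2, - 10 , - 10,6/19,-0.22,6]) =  [ - 10, -10, - 9.75, - 7, - 5, - 3.73,-3, - 3, - 0.31, - 4/13,- 2/7, - 0.22,6/19,2,5,6,6,7]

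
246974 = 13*18998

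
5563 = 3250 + 2313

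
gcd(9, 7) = 1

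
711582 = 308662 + 402920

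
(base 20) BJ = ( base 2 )11101111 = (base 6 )1035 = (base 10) 239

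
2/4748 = 1/2374 =0.00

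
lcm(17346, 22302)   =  156114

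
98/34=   49/17=2.88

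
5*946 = 4730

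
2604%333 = 273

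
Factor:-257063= -59^1*4357^1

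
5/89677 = 5/89677  =  0.00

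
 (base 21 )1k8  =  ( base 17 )302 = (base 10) 869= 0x365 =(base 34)PJ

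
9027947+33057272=42085219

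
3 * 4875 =14625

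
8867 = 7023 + 1844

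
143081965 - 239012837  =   - 95930872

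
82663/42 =11809/6=1968.17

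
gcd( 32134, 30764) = 2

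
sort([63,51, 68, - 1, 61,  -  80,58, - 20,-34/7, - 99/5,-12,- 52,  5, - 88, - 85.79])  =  [-88,  -  85.79, -80, - 52, - 20 ,- 99/5,  -  12, - 34/7,-1, 5, 51,58, 61,63,68]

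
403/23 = 403/23 = 17.52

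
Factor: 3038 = 2^1*7^2*31^1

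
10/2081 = 10/2081 = 0.00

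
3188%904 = 476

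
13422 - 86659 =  - 73237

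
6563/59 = 111 + 14/59 = 111.24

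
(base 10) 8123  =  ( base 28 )AA3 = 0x1FBB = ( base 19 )139A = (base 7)32453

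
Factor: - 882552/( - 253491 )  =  294184/84497 = 2^3*  7^( - 1)*11^1 * 3343^1*12071^( - 1)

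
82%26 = 4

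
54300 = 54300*1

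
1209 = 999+210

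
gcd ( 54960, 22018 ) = 2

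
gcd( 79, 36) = 1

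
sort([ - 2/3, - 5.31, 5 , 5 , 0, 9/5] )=[ - 5.31, -2/3, 0, 9/5, 5, 5 ] 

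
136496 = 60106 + 76390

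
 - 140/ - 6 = 23 + 1/3= 23.33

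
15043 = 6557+8486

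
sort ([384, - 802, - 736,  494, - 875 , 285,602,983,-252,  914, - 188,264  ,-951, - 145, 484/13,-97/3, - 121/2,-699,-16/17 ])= [ - 951, - 875, - 802,-736, - 699, - 252, -188, - 145, - 121/2, - 97/3, - 16/17,484/13, 264,285,384,  494, 602,  914, 983 ] 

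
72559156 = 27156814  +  45402342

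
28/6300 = 1/225=   0.00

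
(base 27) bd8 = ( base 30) 998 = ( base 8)20272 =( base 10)8378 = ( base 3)102111022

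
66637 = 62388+4249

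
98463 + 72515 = 170978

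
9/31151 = 9/31151 = 0.00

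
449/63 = 7 + 8/63=7.13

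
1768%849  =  70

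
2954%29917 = 2954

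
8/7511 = 8/7511 = 0.00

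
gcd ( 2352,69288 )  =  24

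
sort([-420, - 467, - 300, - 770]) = [-770, - 467, - 420,  -  300]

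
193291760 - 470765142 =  - 277473382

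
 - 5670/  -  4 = 2835/2 = 1417.50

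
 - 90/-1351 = 90/1351 =0.07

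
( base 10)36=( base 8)44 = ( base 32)14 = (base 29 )17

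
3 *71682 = 215046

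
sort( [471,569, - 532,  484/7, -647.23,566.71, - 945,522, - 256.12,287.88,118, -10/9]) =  [ - 945,-647.23, - 532, - 256.12 , - 10/9, 484/7, 118,287.88, 471, 522,566.71,569] 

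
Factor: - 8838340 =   -  2^2*5^1 * 7^1 * 63131^1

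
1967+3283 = 5250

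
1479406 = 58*25507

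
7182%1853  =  1623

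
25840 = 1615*16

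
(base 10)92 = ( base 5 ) 332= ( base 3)10102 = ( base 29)35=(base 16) 5C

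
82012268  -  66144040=15868228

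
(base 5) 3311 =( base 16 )1c8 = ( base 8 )710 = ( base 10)456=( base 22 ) kg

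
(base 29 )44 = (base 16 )78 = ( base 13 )93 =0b1111000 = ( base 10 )120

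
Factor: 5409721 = 5409721^1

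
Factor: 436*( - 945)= -2^2*3^3  *5^1 * 7^1*109^1=- 412020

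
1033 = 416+617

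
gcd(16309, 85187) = 1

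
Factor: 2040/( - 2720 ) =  - 3/4= -2^(-2 )*3^1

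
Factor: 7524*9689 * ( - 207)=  -15090307452 = - 2^2*3^4 *11^1 * 19^1*23^1 * 9689^1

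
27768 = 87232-59464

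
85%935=85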